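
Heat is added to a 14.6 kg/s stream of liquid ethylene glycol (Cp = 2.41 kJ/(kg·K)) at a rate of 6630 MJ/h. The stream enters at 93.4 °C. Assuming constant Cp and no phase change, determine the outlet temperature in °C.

T_out = 146 °C

Q = 6630 MJ/h = 1841.7 kJ/s
ΔT = Q/(ṁ·Cp) = 1841.7/(14.6×2.41) = 52.341 K
T_out = 93.4 + 52.341 = 145.74 °C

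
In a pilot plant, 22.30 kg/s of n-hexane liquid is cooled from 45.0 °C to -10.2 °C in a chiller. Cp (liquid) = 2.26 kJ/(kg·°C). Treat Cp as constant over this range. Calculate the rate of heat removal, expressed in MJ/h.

Q_c = 10000 MJ/h

Q = ṁ·Cp·ΔT = 22.30 × 2.26 × (-10.2 − 45.0) = -2782 kJ/s
Cooling duty = 10015 MJ/h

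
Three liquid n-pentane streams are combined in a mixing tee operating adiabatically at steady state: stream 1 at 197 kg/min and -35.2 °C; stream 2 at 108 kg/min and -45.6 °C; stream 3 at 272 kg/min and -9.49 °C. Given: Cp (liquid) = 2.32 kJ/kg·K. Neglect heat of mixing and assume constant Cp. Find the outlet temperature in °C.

Adiabatic, steady state ⇒ Σ ṁᵢCp,ᵢ(T_out − Tᵢ) = 0
Σ ṁᵢCp,ᵢTᵢ = 197×2.32×-35.2 + 108×2.32×-45.6 + 272×2.32×-9.49 = -33502
Σ ṁᵢCp,ᵢ = 197×2.32 + 108×2.32 + 272×2.32 = 1338.6
T_out = -33502 / 1338.6 = -25.027 °C

T_out = -25.0 °C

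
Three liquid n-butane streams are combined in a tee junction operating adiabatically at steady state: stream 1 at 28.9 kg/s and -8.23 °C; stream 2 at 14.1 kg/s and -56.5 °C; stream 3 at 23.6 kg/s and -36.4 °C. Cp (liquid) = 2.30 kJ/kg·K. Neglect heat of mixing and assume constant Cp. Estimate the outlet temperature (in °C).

T_out = -28.4 °C

Adiabatic, steady state ⇒ Σ ṁᵢCp,ᵢ(T_out − Tᵢ) = 0
T_out = Σ ṁᵢCp,ᵢTᵢ / Σ ṁᵢCp,ᵢ
      = -4355.1 / 153.18 = -28.431 °C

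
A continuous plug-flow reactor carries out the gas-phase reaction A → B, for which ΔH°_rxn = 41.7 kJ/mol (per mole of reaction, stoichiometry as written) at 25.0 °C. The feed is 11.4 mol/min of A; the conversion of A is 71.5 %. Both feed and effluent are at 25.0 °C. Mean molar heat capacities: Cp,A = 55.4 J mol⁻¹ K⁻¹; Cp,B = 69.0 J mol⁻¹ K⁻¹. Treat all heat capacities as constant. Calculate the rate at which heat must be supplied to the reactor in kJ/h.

Extent of reaction ξ = 0.715 × 11.4 = 8.151 mol/min
Reaction term: ξ·ΔH°_rxn = 8.151 × 41.7 = 339.9 kJ/min
Q = ΔH = 339.9 kJ/min = 5.6649 kW
Heat supplied = 20394 kJ/h

Q_in = 20400 kJ/h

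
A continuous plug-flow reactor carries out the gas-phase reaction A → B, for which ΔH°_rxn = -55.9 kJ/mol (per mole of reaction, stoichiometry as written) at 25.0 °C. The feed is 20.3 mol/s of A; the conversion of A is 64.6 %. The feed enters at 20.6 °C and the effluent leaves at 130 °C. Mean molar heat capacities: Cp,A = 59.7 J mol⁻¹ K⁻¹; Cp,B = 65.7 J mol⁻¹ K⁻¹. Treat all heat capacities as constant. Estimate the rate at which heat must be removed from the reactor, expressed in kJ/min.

Extent of reaction ξ = 0.646 × 20.3 = 13.114 mol/s
Reaction term: ξ·ΔH°_rxn = 13.114 × -55.9 = -733.06 kJ/s
Sensible, feed 20.6→25 °C: 5.3324 kJ/s
Outlet flows (mol/s): A 7.1862, B 13.114
Sensible, products 25→130 °C: 135.51 kJ/s
Q = ΔH = -592.22 kJ/s = -592.22 kW
Heat removed = 35533 kJ/min

Q_out = 35500 kJ/min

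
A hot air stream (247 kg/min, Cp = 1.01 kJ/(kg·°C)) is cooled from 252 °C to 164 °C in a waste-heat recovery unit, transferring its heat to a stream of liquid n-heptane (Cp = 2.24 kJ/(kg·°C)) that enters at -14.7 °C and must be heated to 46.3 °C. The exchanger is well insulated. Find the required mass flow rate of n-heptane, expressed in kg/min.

Heat released by hot stream: Q = 247 × 1.01 × (252 − 164) = 21953 kJ/min
Energy balance on cold side (adiabatic exchanger): Q = ṁ_c·Cp_c·(T_c,out − T_c,in)
ṁ_c = 21953 / [2.24 × (46.3 − -14.7)] = 160.67 kg/min

ṁ_c = 161 kg/min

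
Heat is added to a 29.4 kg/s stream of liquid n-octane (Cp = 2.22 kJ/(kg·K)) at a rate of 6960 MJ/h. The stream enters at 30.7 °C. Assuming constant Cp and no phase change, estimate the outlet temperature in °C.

T_out = 60.3 °C

Q = 6960 MJ/h = 1933.3 kJ/s
ΔT = Q/(ṁ·Cp) = 1933.3/(29.4×2.22) = 29.621 K
T_out = 30.7 + 29.621 = 60.321 °C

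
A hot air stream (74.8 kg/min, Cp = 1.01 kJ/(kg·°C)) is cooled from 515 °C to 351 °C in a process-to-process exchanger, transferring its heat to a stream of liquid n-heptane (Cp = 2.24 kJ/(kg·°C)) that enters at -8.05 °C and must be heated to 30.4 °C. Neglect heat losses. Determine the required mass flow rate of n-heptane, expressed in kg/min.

ṁ_c = 144 kg/min

Heat released by hot stream: Q = 74.8 × 1.01 × (515 − 351) = 12390 kJ/min
Energy balance on cold side (adiabatic exchanger): Q = ṁ_c·Cp_c·(T_c,out − T_c,in)
ṁ_c = 12390 / [2.24 × (30.4 − -8.05)] = 143.85 kg/min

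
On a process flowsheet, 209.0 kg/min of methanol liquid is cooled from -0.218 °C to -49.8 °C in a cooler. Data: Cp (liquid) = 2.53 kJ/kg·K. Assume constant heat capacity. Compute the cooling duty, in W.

Q = ṁ·Cp·ΔT = 209.0 × 2.53 × (-49.8 − -0.218) = -26217 kJ/min
Converting: 26217 / 60 s = 436.96 kW
Cooling duty = 436960 W

Q_c = 437000 W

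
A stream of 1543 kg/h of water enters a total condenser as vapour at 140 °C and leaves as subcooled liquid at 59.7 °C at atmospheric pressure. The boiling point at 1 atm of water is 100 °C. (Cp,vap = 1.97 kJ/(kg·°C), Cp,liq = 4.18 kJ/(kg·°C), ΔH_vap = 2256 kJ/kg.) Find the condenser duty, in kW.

Q_c = 1070 kW

vapour 140→100 °C: -78.8 kJ/kg
condensation at 100 °C: -2256 kJ/kg
liquid 100→59.7 °C: -168.45 kJ/kg
Δh = -78.8 + -2256 + -168.45 = -2503.3 kJ/kg
Q = ṁ·Δh = 1543 kg/h × -2503.3 kJ/kg = -3.8625e+06 kJ/h
|Q| = 1072.9 kW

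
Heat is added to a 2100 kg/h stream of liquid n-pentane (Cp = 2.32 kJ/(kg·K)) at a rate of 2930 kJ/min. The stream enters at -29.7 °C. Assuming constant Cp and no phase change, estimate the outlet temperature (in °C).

Q = 2930 kJ/min = 175800 kJ/h
ΔT = Q/(ṁ·Cp) = 175800/(2100×2.32) = 36.084 K
T_out = -29.7 + 36.084 = 6.3837 °C

T_out = 6.38 °C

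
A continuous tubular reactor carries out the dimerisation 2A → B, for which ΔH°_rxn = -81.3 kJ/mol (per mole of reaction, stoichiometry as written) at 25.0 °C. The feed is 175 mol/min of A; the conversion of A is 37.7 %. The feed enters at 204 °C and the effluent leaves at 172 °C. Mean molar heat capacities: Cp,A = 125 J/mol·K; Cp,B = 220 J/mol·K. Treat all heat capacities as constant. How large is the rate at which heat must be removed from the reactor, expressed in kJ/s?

Extent of reaction ξ = 0.377 × 175 / 2 = 32.987 mol/min
Reaction term: ξ·ΔH°_rxn = 32.987 × -81.3 = -2681.9 kJ/min
Sensible, feed 204→25 °C: -3915.6 kJ/min
Outlet flows (mol/min): A 109.03, B 32.987
Sensible, products 25→172 °C: 3070.2 kJ/min
Q = ΔH = -3527.4 kJ/min = -58.789 kW
Heat removed = 58.789 kJ/s

Q_out = 58.8 kJ/s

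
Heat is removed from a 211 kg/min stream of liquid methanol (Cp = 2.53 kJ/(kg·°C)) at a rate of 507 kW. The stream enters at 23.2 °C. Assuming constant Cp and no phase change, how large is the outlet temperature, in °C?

Q = 507 kW = 30420 kJ/min
ΔT = Q/(ṁ·Cp) = 30420/(211×2.53) = 56.984 K
T_out = 23.2 − 56.984 = -33.784 °C

T_out = -33.8 °C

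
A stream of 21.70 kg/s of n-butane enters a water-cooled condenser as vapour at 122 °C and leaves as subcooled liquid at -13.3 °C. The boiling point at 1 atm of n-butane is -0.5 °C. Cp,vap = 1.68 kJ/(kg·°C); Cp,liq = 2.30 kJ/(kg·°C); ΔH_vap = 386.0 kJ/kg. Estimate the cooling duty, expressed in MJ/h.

vapour 122→-0.5 °C: -205.8 kJ/kg
condensation at -0.5 °C: -386 kJ/kg
liquid -0.5→-13.3 °C: -29.44 kJ/kg
Δh = -205.8 + -386 + -29.44 = -621.24 kJ/kg
Q = ṁ·Δh = 21.70 kg/s × -621.24 kJ/kg = -13481 kJ/s
|Q| = 13481 kW = 48531 MJ/h

Q_c = 48500 MJ/h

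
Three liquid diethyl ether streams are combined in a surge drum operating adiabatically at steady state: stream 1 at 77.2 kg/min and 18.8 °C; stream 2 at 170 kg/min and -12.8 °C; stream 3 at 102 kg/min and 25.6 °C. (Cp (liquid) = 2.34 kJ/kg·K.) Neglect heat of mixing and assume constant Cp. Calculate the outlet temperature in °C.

T_out = 5.40 °C

Adiabatic, steady state ⇒ Σ ṁᵢCp,ᵢ(T_out − Tᵢ) = 0
T_out = Σ ṁᵢCp,ᵢTᵢ / Σ ṁᵢCp,ᵢ
      = 4414.6 / 817.13 = 5.4025 °C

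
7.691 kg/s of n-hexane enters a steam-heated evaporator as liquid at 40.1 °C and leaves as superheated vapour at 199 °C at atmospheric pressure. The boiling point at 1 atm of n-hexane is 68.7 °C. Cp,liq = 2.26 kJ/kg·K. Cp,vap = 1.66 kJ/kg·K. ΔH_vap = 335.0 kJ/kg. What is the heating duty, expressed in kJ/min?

Q = 284000 kJ/min

liquid 40.1→68.7 °C: 64.636 kJ/kg
vaporisation at 68.7 °C: 335 kJ/kg
vapour 68.7→199 °C: 216.3 kJ/kg
Δh = 64.636 + 335 + 216.3 = 615.93 kJ/kg
Q = ṁ·Δh = 7.691 kg/s × 615.93 kJ/kg = 4737.1 kJ/s
|Q| = 4737.1 kW = 284230 kJ/min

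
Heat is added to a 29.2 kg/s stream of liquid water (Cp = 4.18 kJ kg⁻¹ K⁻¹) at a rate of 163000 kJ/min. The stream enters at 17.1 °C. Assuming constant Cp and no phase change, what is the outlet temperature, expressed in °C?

Q = 163000 kJ/min = 2716.7 kJ/s
ΔT = Q/(ṁ·Cp) = 2716.7/(29.2×4.18) = 22.258 K
T_out = 17.1 + 22.258 = 39.358 °C

T_out = 39.4 °C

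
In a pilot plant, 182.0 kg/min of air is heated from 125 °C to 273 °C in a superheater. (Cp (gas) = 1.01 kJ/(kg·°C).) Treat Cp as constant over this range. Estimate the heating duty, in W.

Q = ṁ·Cp·ΔT = 182.0 × 1.01 × (273 − 125) = 27205 kJ/min
Converting: 27205 / 60 s = 453.42 kW
Heating duty = 453420 W

Q = 453000 W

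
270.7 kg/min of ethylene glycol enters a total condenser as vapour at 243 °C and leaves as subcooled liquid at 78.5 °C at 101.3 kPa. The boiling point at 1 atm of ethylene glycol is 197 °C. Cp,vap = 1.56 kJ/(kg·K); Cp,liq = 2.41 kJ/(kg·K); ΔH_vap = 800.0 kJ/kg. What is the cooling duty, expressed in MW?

vapour 243→197 °C: -71.76 kJ/kg
condensation at 197 °C: -800 kJ/kg
liquid 197→78.5 °C: -285.59 kJ/kg
Δh = -71.76 + -800 + -285.59 = -1157.3 kJ/kg
Q = ṁ·Δh = 270.7 kg/min × -1157.3 kJ/kg = -313290 kJ/min
|Q| = 5221.6 kW = 5.2216 MW

Q_c = 5.22 MW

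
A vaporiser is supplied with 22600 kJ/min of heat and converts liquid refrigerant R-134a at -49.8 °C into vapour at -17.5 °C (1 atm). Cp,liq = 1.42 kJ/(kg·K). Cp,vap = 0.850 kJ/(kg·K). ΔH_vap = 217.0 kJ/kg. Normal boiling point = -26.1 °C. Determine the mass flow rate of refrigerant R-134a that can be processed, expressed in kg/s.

ṁ = 1.46 kg/s

Δh = 1.42×(-26.1−-49.8) + 217.0 + 0.850×(-17.5−-26.1) = 257.96 kJ/kg
Q = 22600 kJ/min = 376.67 kJ/s = 376.67 kJ/s
ṁ = Q/Δh = 376.67 / 257.96 = 1.4602 kg/s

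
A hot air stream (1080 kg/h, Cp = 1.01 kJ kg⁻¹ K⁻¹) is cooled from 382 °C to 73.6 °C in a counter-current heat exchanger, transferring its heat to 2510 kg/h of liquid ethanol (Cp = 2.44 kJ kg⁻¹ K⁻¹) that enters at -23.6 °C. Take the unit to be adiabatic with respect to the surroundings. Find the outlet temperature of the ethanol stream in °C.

Heat released by hot stream: Q = 1080 × 1.01 × (382 − 73.6) = 336400 kJ/h
Energy balance on cold side (adiabatic exchanger): Q = ṁ_c·Cp_c·(T_c,out − T_c,in)
T_c,out = -23.6 + 336400/(2510 × 2.44) = 31.328 °C

T_c,out = 31.3 °C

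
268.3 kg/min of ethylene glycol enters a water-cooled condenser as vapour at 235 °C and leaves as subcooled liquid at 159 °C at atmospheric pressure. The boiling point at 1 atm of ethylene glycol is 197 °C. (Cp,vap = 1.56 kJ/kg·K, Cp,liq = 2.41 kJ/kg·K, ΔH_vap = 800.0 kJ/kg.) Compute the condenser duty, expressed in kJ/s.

vapour 235→197 °C: -59.28 kJ/kg
condensation at 197 °C: -800 kJ/kg
liquid 197→159 °C: -91.58 kJ/kg
Δh = -59.28 + -800 + -91.58 = -950.86 kJ/kg
Q = ṁ·Δh = 268.3 kg/min × -950.86 kJ/kg = -255120 kJ/min
|Q| = 4251.9 kW

Q_c = 4250 kJ/s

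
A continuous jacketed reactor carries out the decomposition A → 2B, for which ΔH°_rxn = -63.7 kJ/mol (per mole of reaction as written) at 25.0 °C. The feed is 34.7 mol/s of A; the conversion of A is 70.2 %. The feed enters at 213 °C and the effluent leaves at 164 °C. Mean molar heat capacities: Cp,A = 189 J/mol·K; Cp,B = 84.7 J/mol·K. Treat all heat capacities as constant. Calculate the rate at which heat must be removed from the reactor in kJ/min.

Extent of reaction ξ = 0.702 × 34.7 = 24.359 mol/s
Reaction term: ξ·ΔH°_rxn = 24.359 × -63.7 = -1551.7 kJ/s
Sensible, feed 213→25 °C: -1233 kJ/s
Outlet flows (mol/s): A 10.341, B 48.719
Sensible, products 25→164 °C: 845.24 kJ/s
Q = ΔH = -1939.4 kJ/s = -1939.4 kW
Heat removed = 116360 kJ/min

Q_out = 116000 kJ/min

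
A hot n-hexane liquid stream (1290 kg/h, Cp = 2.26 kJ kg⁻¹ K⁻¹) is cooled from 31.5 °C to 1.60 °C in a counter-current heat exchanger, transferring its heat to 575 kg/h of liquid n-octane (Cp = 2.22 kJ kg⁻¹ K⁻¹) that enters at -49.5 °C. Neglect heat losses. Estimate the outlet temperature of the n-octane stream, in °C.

Heat released by hot stream: Q = 1290 × 2.26 × (31.5 − 1.60) = 87170 kJ/h
Energy balance on cold side (adiabatic exchanger): Q = ṁ_c·Cp_c·(T_c,out − T_c,in)
T_c,out = -49.5 + 87170/(575 × 2.22) = 18.789 °C

T_c,out = 18.8 °C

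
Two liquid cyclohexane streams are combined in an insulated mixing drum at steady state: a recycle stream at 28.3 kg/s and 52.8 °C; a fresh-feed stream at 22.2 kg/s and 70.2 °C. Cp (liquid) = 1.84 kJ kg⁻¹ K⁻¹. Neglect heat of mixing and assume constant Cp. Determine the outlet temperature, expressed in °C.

T_out = 60.4 °C

Energy balance with Q = 0: Σ ṁᵢCp,ᵢ(T_out − Tᵢ) = 0
Σ ṁᵢCp,ᵢTᵢ = 28.3×1.84×52.8 + 22.2×1.84×70.2 = 5616.9
Σ ṁᵢCp,ᵢ = 28.3×1.84 + 22.2×1.84 = 92.92
T_out = 5616.9 / 92.92 = 60.449 °C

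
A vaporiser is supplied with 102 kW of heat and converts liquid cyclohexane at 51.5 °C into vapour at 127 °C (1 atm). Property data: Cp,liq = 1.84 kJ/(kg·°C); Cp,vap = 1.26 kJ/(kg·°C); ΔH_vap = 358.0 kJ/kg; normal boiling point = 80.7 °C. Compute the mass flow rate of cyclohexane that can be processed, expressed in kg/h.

ṁ = 781 kg/h

Δh = 1.84×(80.7−51.5) + 358.0 + 1.26×(127−80.7) = 470.07 kJ/kg
Q = 102 kW = 102 kJ/s = 367200 kJ/h
ṁ = Q/Δh = 367200 / 470.07 = 781.17 kg/h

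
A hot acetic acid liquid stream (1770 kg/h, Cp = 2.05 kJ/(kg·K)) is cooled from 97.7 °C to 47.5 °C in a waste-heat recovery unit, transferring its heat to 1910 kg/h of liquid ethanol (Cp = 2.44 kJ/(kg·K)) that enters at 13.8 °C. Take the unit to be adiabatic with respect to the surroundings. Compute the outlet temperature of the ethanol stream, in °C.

T_c,out = 52.9 °C

Heat released by hot stream: Q = 1770 × 2.05 × (97.7 − 47.5) = 182150 kJ/h
Energy balance on cold side (adiabatic exchanger): Q = ṁ_c·Cp_c·(T_c,out − T_c,in)
T_c,out = 13.8 + 182150/(1910 × 2.44) = 52.885 °C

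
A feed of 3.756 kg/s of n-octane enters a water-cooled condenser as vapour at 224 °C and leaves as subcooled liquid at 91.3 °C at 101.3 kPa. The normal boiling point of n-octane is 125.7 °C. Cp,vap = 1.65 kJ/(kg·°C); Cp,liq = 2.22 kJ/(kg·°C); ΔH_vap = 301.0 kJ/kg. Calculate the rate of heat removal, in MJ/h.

vapour 224→125.7 °C: -162.19 kJ/kg
condensation at 125.7 °C: -301 kJ/kg
liquid 125.7→91.3 °C: -76.368 kJ/kg
Δh = -162.19 + -301 + -76.368 = -539.56 kJ/kg
Q = ṁ·Δh = 3.756 kg/s × -539.56 kJ/kg = -2026.6 kJ/s
|Q| = 2026.6 kW = 7295.8 MJ/h

Q_c = 7300 MJ/h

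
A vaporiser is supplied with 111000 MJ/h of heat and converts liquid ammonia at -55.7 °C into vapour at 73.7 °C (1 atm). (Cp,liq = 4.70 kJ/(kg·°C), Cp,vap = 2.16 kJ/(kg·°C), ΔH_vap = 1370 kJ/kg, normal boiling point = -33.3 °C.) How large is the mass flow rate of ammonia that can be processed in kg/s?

ṁ = 18.1 kg/s

Δh = 4.70×(-33.3−-55.7) + 1370 + 2.16×(73.7−-33.3) = 1706.4 kJ/kg
Q = 111000 MJ/h = 30833 kJ/s = 30833 kJ/s
ṁ = Q/Δh = 30833 / 1706.4 = 18.069 kg/s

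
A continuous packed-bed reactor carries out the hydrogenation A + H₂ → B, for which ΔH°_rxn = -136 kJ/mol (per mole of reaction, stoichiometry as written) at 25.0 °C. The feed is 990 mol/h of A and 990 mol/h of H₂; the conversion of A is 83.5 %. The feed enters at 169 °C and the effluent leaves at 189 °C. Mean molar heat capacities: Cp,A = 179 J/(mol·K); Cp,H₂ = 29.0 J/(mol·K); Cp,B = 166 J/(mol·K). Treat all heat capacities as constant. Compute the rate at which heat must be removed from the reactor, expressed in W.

Extent of reaction ξ = 0.835 × 990 = 826.65 mol/h
Reaction term: ξ·ΔH°_rxn = 826.65 × -136 = -112420 kJ/h
Sensible, feed 169→25 °C: -29652 kJ/h
Outlet flows (mol/h): A 163.35, H₂ 163.35, B 826.65
Sensible, products 25→189 °C: 28077 kJ/h
Q = ΔH = -114000 kJ/h = -31.667 kW
Heat removed = 31667 W

Q_out = 31700 W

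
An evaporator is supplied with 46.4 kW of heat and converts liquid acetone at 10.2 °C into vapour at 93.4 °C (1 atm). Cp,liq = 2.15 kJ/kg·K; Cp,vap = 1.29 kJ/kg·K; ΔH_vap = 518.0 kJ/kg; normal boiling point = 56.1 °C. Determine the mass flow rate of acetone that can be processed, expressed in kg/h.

ṁ = 251 kg/h

Δh = 2.15×(56.1−10.2) + 518.0 + 1.29×(93.4−56.1) = 664.8 kJ/kg
Q = 46.4 kW = 46.4 kJ/s = 167040 kJ/h
ṁ = Q/Δh = 167040 / 664.8 = 251.26 kg/h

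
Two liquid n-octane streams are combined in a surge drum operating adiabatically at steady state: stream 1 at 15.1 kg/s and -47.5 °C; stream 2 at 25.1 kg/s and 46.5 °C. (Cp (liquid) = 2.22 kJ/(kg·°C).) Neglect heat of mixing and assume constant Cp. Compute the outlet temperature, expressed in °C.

T_out = 11.2 °C

Energy balance with Q = 0: Σ ṁᵢCp,ᵢ(T_out − Tᵢ) = 0
T_out = Σ ṁᵢCp,ᵢTᵢ / Σ ṁᵢCp,ᵢ
      = 998.78 / 89.244 = 11.192 °C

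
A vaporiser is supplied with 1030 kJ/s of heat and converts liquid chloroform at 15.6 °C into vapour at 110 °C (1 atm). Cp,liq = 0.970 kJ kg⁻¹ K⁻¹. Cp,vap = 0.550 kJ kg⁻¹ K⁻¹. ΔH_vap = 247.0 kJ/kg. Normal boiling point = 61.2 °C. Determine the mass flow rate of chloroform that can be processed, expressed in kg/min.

Δh = 0.970×(61.2−15.6) + 247.0 + 0.550×(110−61.2) = 318.07 kJ/kg
Q = 1030 kJ/s = 1030 kJ/s = 61800 kJ/min
ṁ = Q/Δh = 61800 / 318.07 = 194.3 kg/min

ṁ = 194 kg/min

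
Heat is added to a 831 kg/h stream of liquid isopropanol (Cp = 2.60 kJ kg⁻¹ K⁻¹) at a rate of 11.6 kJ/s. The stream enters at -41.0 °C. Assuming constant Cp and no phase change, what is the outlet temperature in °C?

T_out = -21.7 °C

Q = 11.6 kJ/s = 41760 kJ/h
ΔT = Q/(ṁ·Cp) = 41760/(831×2.60) = 19.328 K
T_out = -41.0 + 19.328 = -21.672 °C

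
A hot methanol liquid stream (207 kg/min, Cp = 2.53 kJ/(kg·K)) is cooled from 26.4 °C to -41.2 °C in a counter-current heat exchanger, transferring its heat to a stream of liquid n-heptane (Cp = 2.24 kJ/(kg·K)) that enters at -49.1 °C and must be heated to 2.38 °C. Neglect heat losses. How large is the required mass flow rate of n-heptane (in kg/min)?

ṁ_c = 307 kg/min

Heat released by hot stream: Q = 207 × 2.53 × (26.4 − -41.2) = 35403 kJ/min
Energy balance on cold side (adiabatic exchanger): Q = ṁ_c·Cp_c·(T_c,out − T_c,in)
ṁ_c = 35403 / [2.24 × (2.38 − -49.1)] = 307.01 kg/min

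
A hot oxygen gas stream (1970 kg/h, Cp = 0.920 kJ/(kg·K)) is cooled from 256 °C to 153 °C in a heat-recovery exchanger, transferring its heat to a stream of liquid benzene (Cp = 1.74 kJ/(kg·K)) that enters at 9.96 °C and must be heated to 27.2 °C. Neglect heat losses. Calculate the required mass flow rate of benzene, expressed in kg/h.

Heat released by hot stream: Q = 1970 × 0.920 × (256 − 153) = 186680 kJ/h
Energy balance on cold side (adiabatic exchanger): Q = ṁ_c·Cp_c·(T_c,out − T_c,in)
ṁ_c = 186680 / [1.74 × (27.2 − 9.96)] = 6223.1 kg/h

ṁ_c = 6220 kg/h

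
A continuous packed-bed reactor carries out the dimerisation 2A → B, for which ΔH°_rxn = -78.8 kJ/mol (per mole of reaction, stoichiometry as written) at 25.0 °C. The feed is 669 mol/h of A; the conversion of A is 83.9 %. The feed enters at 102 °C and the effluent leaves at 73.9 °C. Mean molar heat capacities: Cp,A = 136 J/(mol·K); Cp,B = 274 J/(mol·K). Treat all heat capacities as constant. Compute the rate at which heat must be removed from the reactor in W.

Extent of reaction ξ = 0.839 × 669 / 2 = 280.65 mol/h
Reaction term: ξ·ΔH°_rxn = 280.65 × -78.8 = -22115 kJ/h
Sensible, feed 102→25 °C: -7005.8 kJ/h
Outlet flows (mol/h): A 107.71, B 280.65
Sensible, products 25→73.9 °C: 4476.6 kJ/h
Q = ΔH = -24644 kJ/h = -6.8456 kW
Heat removed = 6845.6 W

Q_out = 6850 W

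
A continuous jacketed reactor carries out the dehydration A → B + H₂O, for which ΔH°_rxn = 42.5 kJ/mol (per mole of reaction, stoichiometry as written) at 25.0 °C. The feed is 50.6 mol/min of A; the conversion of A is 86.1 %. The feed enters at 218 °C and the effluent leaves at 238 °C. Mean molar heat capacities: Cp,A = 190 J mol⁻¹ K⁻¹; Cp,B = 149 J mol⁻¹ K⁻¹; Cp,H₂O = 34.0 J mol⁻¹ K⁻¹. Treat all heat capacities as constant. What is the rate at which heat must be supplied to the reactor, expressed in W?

Extent of reaction ξ = 0.861 × 50.6 = 43.567 mol/min
Reaction term: ξ·ΔH°_rxn = 43.567 × 42.5 = 1851.6 kJ/min
Sensible, feed 218→25 °C: -1855.5 kJ/min
Outlet flows (mol/min): A 7.0334, B 43.567, H₂O 43.567
Sensible, products 25→238 °C: 1982.8 kJ/min
Q = ΔH = 1978.9 kJ/min = 32.982 kW
Heat supplied = 32982 W

Q_in = 33000 W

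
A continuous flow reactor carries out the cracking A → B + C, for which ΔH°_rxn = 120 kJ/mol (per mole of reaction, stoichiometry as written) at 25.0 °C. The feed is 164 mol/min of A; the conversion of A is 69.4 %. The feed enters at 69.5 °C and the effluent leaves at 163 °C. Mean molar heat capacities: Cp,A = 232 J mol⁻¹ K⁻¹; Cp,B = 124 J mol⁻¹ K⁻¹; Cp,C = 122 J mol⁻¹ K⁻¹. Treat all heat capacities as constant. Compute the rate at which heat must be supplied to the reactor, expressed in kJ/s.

Extent of reaction ξ = 0.694 × 164 = 113.82 mol/min
Reaction term: ξ·ΔH°_rxn = 113.82 × 120 = 13658 kJ/min
Sensible, feed 69.5→25 °C: -1693.1 kJ/min
Outlet flows (mol/min): A 50.184, B 113.82, C 113.82
Sensible, products 25→163 °C: 5470.5 kJ/min
Q = ΔH = 17435 kJ/min = 290.59 kW
Heat supplied = 290.59 kJ/s

Q_in = 291 kJ/s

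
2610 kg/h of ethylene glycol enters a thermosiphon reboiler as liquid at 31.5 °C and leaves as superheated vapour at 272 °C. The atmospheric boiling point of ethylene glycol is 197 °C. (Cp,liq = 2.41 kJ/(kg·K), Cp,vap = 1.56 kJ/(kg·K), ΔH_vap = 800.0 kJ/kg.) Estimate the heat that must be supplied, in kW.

Q = 954 kW

liquid 31.5→197 °C: 398.86 kJ/kg
vaporisation at 197 °C: 800 kJ/kg
vapour 197→272 °C: 117 kJ/kg
Δh = 398.86 + 800 + 117 = 1315.9 kJ/kg
Q = ṁ·Δh = 2610 kg/h × 1315.9 kJ/kg = 3.4344e+06 kJ/h
|Q| = 953.99 kW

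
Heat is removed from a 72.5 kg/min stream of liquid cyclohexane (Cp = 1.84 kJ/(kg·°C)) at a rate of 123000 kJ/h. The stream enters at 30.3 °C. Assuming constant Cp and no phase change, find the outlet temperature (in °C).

T_out = 14.9 °C

Q = 123000 kJ/h = 2050 kJ/min
ΔT = Q/(ṁ·Cp) = 2050/(72.5×1.84) = 15.367 K
T_out = 30.3 − 15.367 = 14.933 °C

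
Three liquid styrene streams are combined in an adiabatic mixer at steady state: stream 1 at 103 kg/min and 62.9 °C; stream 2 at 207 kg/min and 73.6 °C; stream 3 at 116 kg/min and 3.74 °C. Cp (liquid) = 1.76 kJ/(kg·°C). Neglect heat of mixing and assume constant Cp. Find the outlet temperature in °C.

No heat crosses the boundary, so H_out = H_in.
Σ ṁᵢCp,ᵢTᵢ = 103×1.76×62.9 + 207×1.76×73.6 + 116×1.76×3.74 = 38980
Σ ṁᵢCp,ᵢ = 103×1.76 + 207×1.76 + 116×1.76 = 749.76
T_out = 38980 / 749.76 = 51.99 °C

T_out = 52.0 °C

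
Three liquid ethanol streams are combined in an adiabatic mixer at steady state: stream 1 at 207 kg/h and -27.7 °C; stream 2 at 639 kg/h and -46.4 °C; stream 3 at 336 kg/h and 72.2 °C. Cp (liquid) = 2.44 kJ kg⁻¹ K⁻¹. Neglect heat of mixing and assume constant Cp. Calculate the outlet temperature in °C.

Energy balance with Q = 0: Σ ṁᵢCp,ᵢ(T_out − Tᵢ) = 0
T_out = Σ ṁᵢCp,ᵢTᵢ / Σ ṁᵢCp,ᵢ
      = -27143 / 2884.1 = -9.4114 °C

T_out = -9.41 °C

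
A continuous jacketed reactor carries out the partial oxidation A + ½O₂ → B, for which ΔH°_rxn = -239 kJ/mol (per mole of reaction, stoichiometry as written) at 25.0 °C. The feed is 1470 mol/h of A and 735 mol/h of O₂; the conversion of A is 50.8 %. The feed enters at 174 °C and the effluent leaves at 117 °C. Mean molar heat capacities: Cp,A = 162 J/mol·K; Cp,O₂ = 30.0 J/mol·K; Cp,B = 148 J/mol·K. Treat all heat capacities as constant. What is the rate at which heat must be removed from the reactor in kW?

Extent of reaction ξ = 0.508 × 1470 = 746.76 mol/h
Reaction term: ξ·ΔH°_rxn = 746.76 × -239 = -178480 kJ/h
Sensible, feed 174→25 °C: -38768 kJ/h
Outlet flows (mol/h): A 723.24, O₂ 361.62, B 746.76
Sensible, products 25→117 °C: 21945 kJ/h
Q = ΔH = -195300 kJ/h = -54.25 kW
Heat removed = 54.25 kW

Q_out = 54.2 kW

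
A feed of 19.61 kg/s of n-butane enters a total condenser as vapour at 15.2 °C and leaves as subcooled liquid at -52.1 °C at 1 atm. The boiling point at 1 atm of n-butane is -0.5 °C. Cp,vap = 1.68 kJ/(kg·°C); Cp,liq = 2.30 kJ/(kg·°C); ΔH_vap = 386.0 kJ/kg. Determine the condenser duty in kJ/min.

Q_c = 625000 kJ/min

vapour 15.2→-0.5 °C: -26.376 kJ/kg
condensation at -0.5 °C: -386 kJ/kg
liquid -0.5→-52.1 °C: -118.68 kJ/kg
Δh = -26.376 + -386 + -118.68 = -531.06 kJ/kg
Q = ṁ·Δh = 19.61 kg/s × -531.06 kJ/kg = -10414 kJ/s
|Q| = 10414 kW = 624840 kJ/min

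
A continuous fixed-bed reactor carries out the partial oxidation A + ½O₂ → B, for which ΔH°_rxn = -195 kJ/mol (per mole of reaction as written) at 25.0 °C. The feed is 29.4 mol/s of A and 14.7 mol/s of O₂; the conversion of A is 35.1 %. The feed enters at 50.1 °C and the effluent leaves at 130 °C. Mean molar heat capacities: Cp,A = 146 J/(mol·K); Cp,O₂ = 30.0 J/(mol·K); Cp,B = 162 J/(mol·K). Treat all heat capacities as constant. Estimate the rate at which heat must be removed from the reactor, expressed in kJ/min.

Q_out = 98000 kJ/min

Extent of reaction ξ = 0.351 × 29.4 = 10.319 mol/s
Reaction term: ξ·ΔH°_rxn = 10.319 × -195 = -2012.3 kJ/s
Sensible, feed 50.1→25 °C: -118.81 kJ/s
Outlet flows (mol/s): A 19.081, O₂ 9.5403, B 10.319
Sensible, products 25→130 °C: 498.09 kJ/s
Q = ΔH = -1633 kJ/s = -1633 kW
Heat removed = 97980 kJ/min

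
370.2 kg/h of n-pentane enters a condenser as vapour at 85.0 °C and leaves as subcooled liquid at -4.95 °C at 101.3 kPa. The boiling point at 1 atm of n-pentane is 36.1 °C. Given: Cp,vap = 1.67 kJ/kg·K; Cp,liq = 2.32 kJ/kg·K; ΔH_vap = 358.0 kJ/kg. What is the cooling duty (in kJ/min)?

Q_c = 3300 kJ/min

vapour 85.0→36.1 °C: -81.663 kJ/kg
condensation at 36.1 °C: -358 kJ/kg
liquid 36.1→-4.95 °C: -95.236 kJ/kg
Δh = -81.663 + -358 + -95.236 = -534.9 kJ/kg
Q = ṁ·Δh = 370.2 kg/h × -534.9 kJ/kg = -198020 kJ/h
|Q| = 55.005 kW = 3300.3 kJ/min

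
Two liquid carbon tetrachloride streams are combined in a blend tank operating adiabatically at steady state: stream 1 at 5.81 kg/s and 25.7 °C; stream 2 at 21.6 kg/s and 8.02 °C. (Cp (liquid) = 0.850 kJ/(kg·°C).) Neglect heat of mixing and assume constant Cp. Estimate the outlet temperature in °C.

Energy balance with Q = 0: Σ ṁᵢCp,ᵢ(T_out − Tᵢ) = 0
T_out = Σ ṁᵢCp,ᵢTᵢ / Σ ṁᵢCp,ᵢ
      = 274.17 / 23.298 = 11.768 °C

T_out = 11.8 °C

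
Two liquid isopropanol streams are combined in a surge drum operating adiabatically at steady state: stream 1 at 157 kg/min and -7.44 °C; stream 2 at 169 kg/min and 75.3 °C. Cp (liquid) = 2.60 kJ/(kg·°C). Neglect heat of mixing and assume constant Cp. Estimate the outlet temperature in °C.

T_out = 35.5 °C

Adiabatic, steady state ⇒ Σ ṁᵢCp,ᵢ(T_out − Tᵢ) = 0
T_out = Σ ṁᵢCp,ᵢTᵢ / Σ ṁᵢCp,ᵢ
      = 30050 / 847.6 = 35.453 °C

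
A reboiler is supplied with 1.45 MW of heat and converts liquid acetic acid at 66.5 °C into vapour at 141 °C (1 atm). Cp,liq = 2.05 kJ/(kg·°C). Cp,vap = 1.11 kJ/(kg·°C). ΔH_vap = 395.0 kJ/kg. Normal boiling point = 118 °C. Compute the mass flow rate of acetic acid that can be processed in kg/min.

Δh = 2.05×(118−66.5) + 395.0 + 1.11×(141−118) = 526.11 kJ/kg
Q = 1.45 MW = 1450 kJ/s = 87000 kJ/min
ṁ = Q/Δh = 87000 / 526.11 = 165.37 kg/min

ṁ = 165 kg/min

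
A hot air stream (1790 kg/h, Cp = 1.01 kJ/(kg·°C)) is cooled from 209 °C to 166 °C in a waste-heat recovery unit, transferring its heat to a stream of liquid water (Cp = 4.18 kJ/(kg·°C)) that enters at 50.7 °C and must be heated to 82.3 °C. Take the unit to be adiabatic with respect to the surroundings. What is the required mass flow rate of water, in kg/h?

ṁ_c = 589 kg/h

Heat released by hot stream: Q = 1790 × 1.01 × (209 − 166) = 77740 kJ/h
Energy balance on cold side (adiabatic exchanger): Q = ṁ_c·Cp_c·(T_c,out − T_c,in)
ṁ_c = 77740 / [4.18 × (82.3 − 50.7)] = 588.54 kg/h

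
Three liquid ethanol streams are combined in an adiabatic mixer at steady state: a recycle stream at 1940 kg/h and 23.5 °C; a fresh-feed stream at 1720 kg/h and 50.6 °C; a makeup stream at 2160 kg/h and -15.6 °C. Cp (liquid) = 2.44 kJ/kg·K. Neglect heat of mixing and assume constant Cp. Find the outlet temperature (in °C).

T_out = 17.0 °C

Adiabatic, steady state ⇒ Σ ṁᵢCp,ᵢ(T_out − Tᵢ) = 0
T_out = Σ ṁᵢCp,ᵢTᵢ / Σ ṁᵢCp,ᵢ
      = 241380 / 14201 = 16.998 °C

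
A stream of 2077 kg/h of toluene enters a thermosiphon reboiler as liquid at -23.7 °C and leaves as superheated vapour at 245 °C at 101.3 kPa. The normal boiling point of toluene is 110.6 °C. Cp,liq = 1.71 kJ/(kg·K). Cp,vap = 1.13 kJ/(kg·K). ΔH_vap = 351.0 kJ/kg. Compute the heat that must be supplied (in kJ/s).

Q = 423 kJ/s

liquid -23.7→110.6 °C: 229.65 kJ/kg
vaporisation at 110.6 °C: 351 kJ/kg
vapour 110.6→245 °C: 151.87 kJ/kg
Δh = 229.65 + 351 + 151.87 = 732.52 kJ/kg
Q = ṁ·Δh = 2077 kg/h × 732.52 kJ/kg = 1.5215e+06 kJ/h
|Q| = 422.63 kW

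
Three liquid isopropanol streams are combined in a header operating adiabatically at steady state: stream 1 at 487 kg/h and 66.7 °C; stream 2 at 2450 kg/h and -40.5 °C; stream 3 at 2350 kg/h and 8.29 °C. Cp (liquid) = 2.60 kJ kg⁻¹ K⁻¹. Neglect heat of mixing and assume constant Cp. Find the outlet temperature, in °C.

T_out = -8.94 °C

Adiabatic, steady state ⇒ Σ ṁᵢCp,ᵢ(T_out − Tᵢ) = 0
Σ ṁᵢCp,ᵢTᵢ = 487×2.60×66.7 + 2450×2.60×-40.5 + 2350×2.60×8.29 = -122880
Σ ṁᵢCp,ᵢ = 487×2.60 + 2450×2.60 + 2350×2.60 = 13746
T_out = -122880 / 13746 = -8.939 °C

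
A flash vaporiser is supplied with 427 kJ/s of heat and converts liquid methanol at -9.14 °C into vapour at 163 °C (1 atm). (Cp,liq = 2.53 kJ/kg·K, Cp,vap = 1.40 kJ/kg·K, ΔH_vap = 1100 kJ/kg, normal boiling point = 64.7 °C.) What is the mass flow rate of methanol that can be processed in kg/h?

ṁ = 1080 kg/h

Δh = 2.53×(64.7−-9.14) + 1100 + 1.40×(163−64.7) = 1424.4 kJ/kg
Q = 427 kJ/s = 427 kJ/s = 1.5372e+06 kJ/h
ṁ = Q/Δh = 1.5372e+06 / 1424.4 = 1079.2 kg/h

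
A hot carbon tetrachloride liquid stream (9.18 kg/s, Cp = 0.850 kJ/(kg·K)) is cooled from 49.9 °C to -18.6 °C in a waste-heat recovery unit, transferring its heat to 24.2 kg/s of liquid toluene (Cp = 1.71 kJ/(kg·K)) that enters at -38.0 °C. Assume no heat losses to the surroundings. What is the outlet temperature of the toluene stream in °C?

T_c,out = -25.1 °C

Heat released by hot stream: Q = 9.18 × 0.850 × (49.9 − -18.6) = 534.51 kJ/s
Energy balance on cold side (adiabatic exchanger): Q = ṁ_c·Cp_c·(T_c,out − T_c,in)
T_c,out = -38.0 + 534.51/(24.2 × 1.71) = -25.084 °C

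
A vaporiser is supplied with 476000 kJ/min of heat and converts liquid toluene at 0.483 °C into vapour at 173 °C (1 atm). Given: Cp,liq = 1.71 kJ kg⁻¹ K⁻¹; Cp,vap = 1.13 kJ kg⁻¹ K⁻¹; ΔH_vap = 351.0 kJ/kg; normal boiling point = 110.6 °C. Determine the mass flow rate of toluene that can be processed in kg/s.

Δh = 1.71×(110.6−0.483) + 351.0 + 1.13×(173−110.6) = 609.81 kJ/kg
Q = 476000 kJ/min = 7933.3 kJ/s = 7933.3 kJ/s
ṁ = Q/Δh = 7933.3 / 609.81 = 13.009 kg/s

ṁ = 13.0 kg/s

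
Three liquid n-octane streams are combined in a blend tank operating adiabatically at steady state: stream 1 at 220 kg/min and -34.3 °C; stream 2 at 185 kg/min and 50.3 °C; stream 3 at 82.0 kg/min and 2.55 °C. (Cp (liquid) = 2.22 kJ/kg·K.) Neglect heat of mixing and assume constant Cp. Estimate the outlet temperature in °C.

T_out = 4.04 °C

Energy balance with Q = 0: Σ ṁᵢCp,ᵢ(T_out − Tᵢ) = 0
Σ ṁᵢCp,ᵢTᵢ = 220×2.22×-34.3 + 185×2.22×50.3 + 82.0×2.22×2.55 = 4370.3
Σ ṁᵢCp,ᵢ = 220×2.22 + 185×2.22 + 82.0×2.22 = 1081.1
T_out = 4370.3 / 1081.1 = 4.0423 °C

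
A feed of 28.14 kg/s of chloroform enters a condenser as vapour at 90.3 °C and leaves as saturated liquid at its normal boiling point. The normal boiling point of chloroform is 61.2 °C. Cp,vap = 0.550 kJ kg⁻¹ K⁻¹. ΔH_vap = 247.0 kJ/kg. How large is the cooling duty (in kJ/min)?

Q_c = 444000 kJ/min

vapour 90.3→61.2 °C: -16.005 kJ/kg
condensation at 61.2 °C: -247 kJ/kg
Δh = -16.005 + -247 = -263 kJ/kg
Q = ṁ·Δh = 28.14 kg/s × -263 kJ/kg = -7401 kJ/s
|Q| = 7401 kW = 444060 kJ/min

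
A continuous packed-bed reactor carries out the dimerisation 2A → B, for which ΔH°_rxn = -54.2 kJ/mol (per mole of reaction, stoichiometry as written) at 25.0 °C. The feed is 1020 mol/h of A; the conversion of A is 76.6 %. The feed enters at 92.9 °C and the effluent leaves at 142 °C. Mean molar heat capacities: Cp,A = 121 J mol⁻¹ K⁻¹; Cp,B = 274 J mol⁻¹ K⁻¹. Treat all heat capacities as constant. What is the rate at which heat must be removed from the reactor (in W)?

Q_out = 3790 W

Extent of reaction ξ = 0.766 × 1020 / 2 = 390.66 mol/h
Reaction term: ξ·ΔH°_rxn = 390.66 × -54.2 = -21174 kJ/h
Sensible, feed 92.9→25 °C: -8380.2 kJ/h
Outlet flows (mol/h): A 238.68, B 390.66
Sensible, products 25→142 °C: 15903 kJ/h
Q = ΔH = -13651 kJ/h = -3.792 kW
Heat removed = 3792 W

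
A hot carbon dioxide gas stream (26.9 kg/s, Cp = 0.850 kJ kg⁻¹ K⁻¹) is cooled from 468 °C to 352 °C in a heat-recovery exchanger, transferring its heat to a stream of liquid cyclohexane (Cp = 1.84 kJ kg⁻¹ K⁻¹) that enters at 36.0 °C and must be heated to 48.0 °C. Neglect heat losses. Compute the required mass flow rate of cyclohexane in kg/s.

Heat released by hot stream: Q = 26.9 × 0.850 × (468 − 352) = 2652.3 kJ/s
Energy balance on cold side (adiabatic exchanger): Q = ṁ_c·Cp_c·(T_c,out − T_c,in)
ṁ_c = 2652.3 / [1.84 × (48.0 − 36.0)] = 120.12 kg/s

ṁ_c = 120 kg/s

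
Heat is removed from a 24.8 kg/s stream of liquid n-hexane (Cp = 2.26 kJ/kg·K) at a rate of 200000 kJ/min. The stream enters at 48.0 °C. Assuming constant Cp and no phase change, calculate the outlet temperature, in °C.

Q = 200000 kJ/min = 3333.3 kJ/s
ΔT = Q/(ṁ·Cp) = 3333.3/(24.8×2.26) = 59.473 K
T_out = 48.0 − 59.473 = -11.473 °C

T_out = -11.5 °C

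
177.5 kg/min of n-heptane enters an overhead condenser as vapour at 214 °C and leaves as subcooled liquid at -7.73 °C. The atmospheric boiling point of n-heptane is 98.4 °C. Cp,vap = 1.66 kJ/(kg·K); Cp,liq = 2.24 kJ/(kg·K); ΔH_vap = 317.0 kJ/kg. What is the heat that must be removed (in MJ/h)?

Q_c = 7950 MJ/h

vapour 214→98.4 °C: -191.9 kJ/kg
condensation at 98.4 °C: -317 kJ/kg
liquid 98.4→-7.73 °C: -237.73 kJ/kg
Δh = -191.9 + -317 + -237.73 = -746.63 kJ/kg
Q = ṁ·Δh = 177.5 kg/min × -746.63 kJ/kg = -132530 kJ/min
|Q| = 2208.8 kW = 7951.6 MJ/h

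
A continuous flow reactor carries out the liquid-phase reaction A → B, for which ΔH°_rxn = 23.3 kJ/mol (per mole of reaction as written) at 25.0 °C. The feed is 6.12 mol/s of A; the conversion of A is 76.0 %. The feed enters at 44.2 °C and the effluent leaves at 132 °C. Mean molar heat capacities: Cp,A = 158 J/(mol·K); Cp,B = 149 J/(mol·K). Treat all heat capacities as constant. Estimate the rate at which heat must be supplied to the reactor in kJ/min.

Extent of reaction ξ = 0.760 × 6.12 = 4.6512 mol/s
Reaction term: ξ·ΔH°_rxn = 4.6512 × 23.3 = 108.37 kJ/s
Sensible, feed 44.2→25 °C: -18.566 kJ/s
Outlet flows (mol/s): A 1.4688, B 4.6512
Sensible, products 25→132 °C: 98.986 kJ/s
Q = ΔH = 188.79 kJ/s = 188.79 kW
Heat supplied = 11328 kJ/min

Q_in = 11300 kJ/min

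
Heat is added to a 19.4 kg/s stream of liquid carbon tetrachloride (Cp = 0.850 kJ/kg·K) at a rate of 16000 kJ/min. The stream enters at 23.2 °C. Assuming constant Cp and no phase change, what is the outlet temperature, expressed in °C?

T_out = 39.4 °C

Q = 16000 kJ/min = 266.67 kJ/s
ΔT = Q/(ṁ·Cp) = 266.67/(19.4×0.850) = 16.171 K
T_out = 23.2 + 16.171 = 39.371 °C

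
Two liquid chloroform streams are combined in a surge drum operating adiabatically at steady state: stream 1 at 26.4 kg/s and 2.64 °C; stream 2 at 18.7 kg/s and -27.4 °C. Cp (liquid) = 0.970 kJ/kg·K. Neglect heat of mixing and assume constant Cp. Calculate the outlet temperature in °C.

T_out = -9.82 °C

Energy balance with Q = 0: Σ ṁᵢCp,ᵢ(T_out − Tᵢ) = 0
Σ ṁᵢCp,ᵢTᵢ = 26.4×0.970×2.64 + 18.7×0.970×-27.4 = -429.4
Σ ṁᵢCp,ᵢ = 26.4×0.970 + 18.7×0.970 = 43.747
T_out = -429.4 / 43.747 = -9.8156 °C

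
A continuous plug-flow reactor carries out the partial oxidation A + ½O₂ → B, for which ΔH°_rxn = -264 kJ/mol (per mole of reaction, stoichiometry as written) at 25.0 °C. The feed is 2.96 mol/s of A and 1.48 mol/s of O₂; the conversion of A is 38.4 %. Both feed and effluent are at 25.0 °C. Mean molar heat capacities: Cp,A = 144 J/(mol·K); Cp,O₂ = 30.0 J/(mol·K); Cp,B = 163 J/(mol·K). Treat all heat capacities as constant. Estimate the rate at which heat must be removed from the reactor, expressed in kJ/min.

Q_out = 18000 kJ/min

Extent of reaction ξ = 0.384 × 2.96 = 1.1366 mol/s
Reaction term: ξ·ΔH°_rxn = 1.1366 × -264 = -300.07 kJ/s
Q = ΔH = -300.07 kJ/s = -300.07 kW
Heat removed = 18004 kJ/min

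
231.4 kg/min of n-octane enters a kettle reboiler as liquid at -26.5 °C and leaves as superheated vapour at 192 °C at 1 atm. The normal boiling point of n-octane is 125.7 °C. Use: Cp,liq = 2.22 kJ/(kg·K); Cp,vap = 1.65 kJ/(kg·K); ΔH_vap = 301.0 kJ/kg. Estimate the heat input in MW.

liquid -26.5→125.7 °C: 337.88 kJ/kg
vaporisation at 125.7 °C: 301 kJ/kg
vapour 125.7→192 °C: 109.39 kJ/kg
Δh = 337.88 + 301 + 109.39 = 748.28 kJ/kg
Q = ṁ·Δh = 231.4 kg/min × 748.28 kJ/kg = 173150 kJ/min
|Q| = 2885.9 kW = 2.8859 MW

Q = 2.89 MW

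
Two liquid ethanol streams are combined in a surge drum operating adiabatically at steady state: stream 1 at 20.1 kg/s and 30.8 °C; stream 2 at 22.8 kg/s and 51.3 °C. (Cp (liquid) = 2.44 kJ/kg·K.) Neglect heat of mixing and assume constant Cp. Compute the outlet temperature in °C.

Energy balance with Q = 0: Σ ṁᵢCp,ᵢ(T_out − Tᵢ) = 0
T_out = Σ ṁᵢCp,ᵢTᵢ / Σ ṁᵢCp,ᵢ
      = 4364.5 / 104.68 = 41.695 °C

T_out = 41.7 °C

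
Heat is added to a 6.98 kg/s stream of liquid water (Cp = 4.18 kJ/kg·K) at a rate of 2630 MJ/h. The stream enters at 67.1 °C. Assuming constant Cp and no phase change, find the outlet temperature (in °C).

Q = 2630 MJ/h = 730.56 kJ/s
ΔT = Q/(ṁ·Cp) = 730.56/(6.98×4.18) = 25.039 K
T_out = 67.1 + 25.039 = 92.139 °C

T_out = 92.1 °C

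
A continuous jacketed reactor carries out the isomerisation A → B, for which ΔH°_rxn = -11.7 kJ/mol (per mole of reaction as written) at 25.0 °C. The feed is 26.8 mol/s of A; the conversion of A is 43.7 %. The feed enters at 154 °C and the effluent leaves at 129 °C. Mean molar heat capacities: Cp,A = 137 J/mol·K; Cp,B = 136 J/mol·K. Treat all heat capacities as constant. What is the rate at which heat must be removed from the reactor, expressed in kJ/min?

Extent of reaction ξ = 0.437 × 26.8 = 11.712 mol/s
Reaction term: ξ·ΔH°_rxn = 11.712 × -11.7 = -137.03 kJ/s
Sensible, feed 154→25 °C: -473.64 kJ/s
Outlet flows (mol/s): A 15.088, B 11.712
Sensible, products 25→129 °C: 380.63 kJ/s
Q = ΔH = -230.03 kJ/s = -230.03 kW
Heat removed = 13802 kJ/min

Q_out = 13800 kJ/min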